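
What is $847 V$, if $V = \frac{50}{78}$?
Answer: $\frac{21175}{39} \approx 542.95$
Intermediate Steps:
$V = \frac{25}{39}$ ($V = 50 \cdot \frac{1}{78} = \frac{25}{39} \approx 0.64103$)
$847 V = 847 \cdot \frac{25}{39} = \frac{21175}{39}$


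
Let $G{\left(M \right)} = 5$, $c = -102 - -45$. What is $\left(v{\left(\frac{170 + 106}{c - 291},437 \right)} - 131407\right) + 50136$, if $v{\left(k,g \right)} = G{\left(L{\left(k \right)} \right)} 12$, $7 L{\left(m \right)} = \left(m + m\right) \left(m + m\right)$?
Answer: $-81211$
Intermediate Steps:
$c = -57$ ($c = -102 + 45 = -57$)
$L{\left(m \right)} = \frac{4 m^{2}}{7}$ ($L{\left(m \right)} = \frac{\left(m + m\right) \left(m + m\right)}{7} = \frac{2 m 2 m}{7} = \frac{4 m^{2}}{7}$)
$v{\left(k,g \right)} = 60$ ($v{\left(k,g \right)} = 5 \cdot 12 = 60$)
$\left(v{\left(\frac{170 + 106}{c - 291},437 \right)} - 131407\right) + 50136 = \left(60 - 131407\right) + 50136 = -131347 + 50136 = -81211$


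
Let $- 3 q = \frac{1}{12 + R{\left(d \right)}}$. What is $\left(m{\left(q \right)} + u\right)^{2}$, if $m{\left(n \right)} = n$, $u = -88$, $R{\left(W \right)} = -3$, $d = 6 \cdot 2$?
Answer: $\frac{5650129}{729} \approx 7750.5$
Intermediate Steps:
$d = 12$
$q = - \frac{1}{27}$ ($q = - \frac{1}{3 \left(12 - 3\right)} = - \frac{1}{3 \cdot 9} = \left(- \frac{1}{3}\right) \frac{1}{9} = - \frac{1}{27} \approx -0.037037$)
$\left(m{\left(q \right)} + u\right)^{2} = \left(- \frac{1}{27} - 88\right)^{2} = \left(- \frac{2377}{27}\right)^{2} = \frac{5650129}{729}$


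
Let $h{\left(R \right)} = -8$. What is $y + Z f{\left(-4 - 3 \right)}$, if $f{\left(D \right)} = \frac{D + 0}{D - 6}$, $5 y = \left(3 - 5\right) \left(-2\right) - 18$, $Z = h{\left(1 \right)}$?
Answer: $- \frac{462}{65} \approx -7.1077$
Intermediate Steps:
$Z = -8$
$y = - \frac{14}{5}$ ($y = \frac{\left(3 - 5\right) \left(-2\right) - 18}{5} = \frac{\left(-2\right) \left(-2\right) - 18}{5} = \frac{4 - 18}{5} = \frac{1}{5} \left(-14\right) = - \frac{14}{5} \approx -2.8$)
$f{\left(D \right)} = \frac{D}{-6 + D}$
$y + Z f{\left(-4 - 3 \right)} = - \frac{14}{5} - 8 \frac{-4 - 3}{-6 - 7} = - \frac{14}{5} - 8 \left(- \frac{7}{-6 - 7}\right) = - \frac{14}{5} - 8 \left(- \frac{7}{-13}\right) = - \frac{14}{5} - 8 \left(\left(-7\right) \left(- \frac{1}{13}\right)\right) = - \frac{14}{5} - \frac{56}{13} = - \frac{462}{65}$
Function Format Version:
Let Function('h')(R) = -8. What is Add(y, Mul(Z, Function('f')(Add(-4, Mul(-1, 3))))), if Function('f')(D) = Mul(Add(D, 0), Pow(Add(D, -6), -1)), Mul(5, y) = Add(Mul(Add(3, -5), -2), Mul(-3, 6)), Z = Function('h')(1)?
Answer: Rational(-462, 65) ≈ -7.1077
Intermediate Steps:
Z = -8
y = Rational(-14, 5) (y = Mul(Rational(1, 5), Add(Mul(Add(3, -5), -2), Mul(-3, 6))) = Mul(Rational(1, 5), Add(Mul(-2, -2), -18)) = Mul(Rational(1, 5), Add(4, -18)) = Mul(Rational(1, 5), -14) = Rational(-14, 5) ≈ -2.8000)
Function('f')(D) = Mul(D, Pow(Add(-6, D), -1))
Add(y, Mul(Z, Function('f')(Add(-4, Mul(-1, 3))))) = Add(Rational(-14, 5), Mul(-8, Mul(Add(-4, Mul(-1, 3)), Pow(Add(-6, Add(-4, Mul(-1, 3))), -1)))) = Add(Rational(-14, 5), Mul(-8, Mul(Add(-4, -3), Pow(Add(-6, Add(-4, -3)), -1)))) = Add(Rational(-14, 5), Mul(-8, Mul(-7, Pow(Add(-6, -7), -1)))) = Add(Rational(-14, 5), Mul(-8, Mul(-7, Pow(-13, -1)))) = Add(Rational(-14, 5), Mul(-8, Mul(-7, Rational(-1, 13)))) = Add(Rational(-14, 5), Mul(-8, Rational(7, 13))) = Add(Rational(-14, 5), Rational(-56, 13)) = Rational(-462, 65)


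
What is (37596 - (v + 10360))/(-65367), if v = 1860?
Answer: -25376/65367 ≈ -0.38821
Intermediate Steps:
(37596 - (v + 10360))/(-65367) = (37596 - (1860 + 10360))/(-65367) = (37596 - 1*12220)*(-1/65367) = (37596 - 12220)*(-1/65367) = 25376*(-1/65367) = -25376/65367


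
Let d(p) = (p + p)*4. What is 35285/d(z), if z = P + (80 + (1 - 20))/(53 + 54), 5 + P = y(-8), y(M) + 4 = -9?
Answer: -755099/2984 ≈ -253.05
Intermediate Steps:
y(M) = -13 (y(M) = -4 - 9 = -13)
P = -18 (P = -5 - 13 = -18)
z = -1865/107 (z = -18 + (80 + (1 - 20))/(53 + 54) = -18 + (80 - 19)/107 = -18 + 61*(1/107) = -18 + 61/107 = -1865/107 ≈ -17.430)
d(p) = 8*p (d(p) = (2*p)*4 = 8*p)
35285/d(z) = 35285/((8*(-1865/107))) = 35285/(-14920/107) = 35285*(-107/14920) = -755099/2984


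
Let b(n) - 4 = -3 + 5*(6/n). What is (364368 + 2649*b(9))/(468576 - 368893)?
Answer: 375847/99683 ≈ 3.7704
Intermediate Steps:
b(n) = 1 + 30/n (b(n) = 4 + (-3 + 5*(6/n)) = 4 + (-3 + 30/n) = 1 + 30/n)
(364368 + 2649*b(9))/(468576 - 368893) = (364368 + 2649*((30 + 9)/9))/(468576 - 368893) = (364368 + 2649*((1/9)*39))/99683 = (364368 + 2649*(13/3))*(1/99683) = (364368 + 11479)*(1/99683) = 375847*(1/99683) = 375847/99683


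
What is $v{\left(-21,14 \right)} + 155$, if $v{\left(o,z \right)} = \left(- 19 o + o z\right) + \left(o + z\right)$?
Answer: $253$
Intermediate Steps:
$v{\left(o,z \right)} = z - 18 o + o z$
$v{\left(-21,14 \right)} + 155 = \left(14 - -378 - 294\right) + 155 = \left(14 + 378 - 294\right) + 155 = 98 + 155 = 253$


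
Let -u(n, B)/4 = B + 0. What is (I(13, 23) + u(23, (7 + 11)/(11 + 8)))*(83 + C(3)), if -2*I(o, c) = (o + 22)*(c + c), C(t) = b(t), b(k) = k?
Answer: -1321562/19 ≈ -69556.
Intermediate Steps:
C(t) = t
I(o, c) = -c*(22 + o) (I(o, c) = -(o + 22)*(c + c)/2 = -(22 + o)*2*c/2 = -c*(22 + o))
u(n, B) = -4*B (u(n, B) = -4*(B + 0) = -4*B)
(I(13, 23) + u(23, (7 + 11)/(11 + 8)))*(83 + C(3)) = (-1*23*(22 + 13) - 4*(7 + 11)/(11 + 8))*(83 + 3) = (-1*23*35 - 72/19)*86 = (-805 - 72/19)*86 = -15367/19*86 = -1321562/19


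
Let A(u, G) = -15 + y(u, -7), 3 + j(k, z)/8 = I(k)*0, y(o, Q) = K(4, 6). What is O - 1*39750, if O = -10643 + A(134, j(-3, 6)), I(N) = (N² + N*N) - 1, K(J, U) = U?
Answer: -50402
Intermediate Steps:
I(N) = -1 + 2*N² (I(N) = (N² + N²) - 1 = 2*N² - 1 = -1 + 2*N²)
y(o, Q) = 6
j(k, z) = -24 (j(k, z) = -24 + 8*((-1 + 2*k²)*0) = -24 + 8*0 = -24 + 0 = -24)
A(u, G) = -9 (A(u, G) = -15 + 6 = -9)
O = -10652 (O = -10643 - 9 = -10652)
O - 1*39750 = -10652 - 1*39750 = -10652 - 39750 = -50402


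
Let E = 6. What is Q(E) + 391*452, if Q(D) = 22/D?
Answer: 530207/3 ≈ 1.7674e+5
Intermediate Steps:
Q(E) + 391*452 = 22/6 + 391*452 = 22*(⅙) + 176732 = 11/3 + 176732 = 530207/3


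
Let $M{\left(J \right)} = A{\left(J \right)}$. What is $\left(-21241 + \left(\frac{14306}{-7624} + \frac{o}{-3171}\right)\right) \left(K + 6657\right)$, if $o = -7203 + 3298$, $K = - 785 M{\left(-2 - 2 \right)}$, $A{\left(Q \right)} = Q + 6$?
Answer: $- \frac{1306167933050245}{12087852} \approx -1.0806 \cdot 10^{8}$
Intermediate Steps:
$A{\left(Q \right)} = 6 + Q$
$M{\left(J \right)} = 6 + J$
$K = -1570$ ($K = - 785 \left(6 - 4\right) = \left(-785\right) 2 = -1570$)
$o = -3905$
$\left(-21241 + \left(\frac{14306}{-7624} + \frac{o}{-3171}\right)\right) \left(K + 6657\right) = \left(-21241 + \left(\frac{14306}{-7624} - \frac{3905}{-3171}\right)\right) \left(-1570 + 6657\right) = \left(-21241 + \left(14306 \left(- \frac{1}{7624}\right) - - \frac{3905}{3171}\right)\right) 5087 = \left(-21241 + \left(- \frac{7153}{3812} + \frac{3905}{3171}\right)\right) 5087 = \left(-21241 - \frac{7796303}{12087852}\right) 5087 = \left(- \frac{256765860635}{12087852}\right) 5087 = - \frac{1306167933050245}{12087852}$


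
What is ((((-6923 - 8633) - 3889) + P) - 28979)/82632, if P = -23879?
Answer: -7/8 ≈ -0.87500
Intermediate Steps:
((((-6923 - 8633) - 3889) + P) - 28979)/82632 = ((((-6923 - 8633) - 3889) - 23879) - 28979)/82632 = (((-15556 - 3889) - 23879) - 28979)*(1/82632) = ((-19445 - 23879) - 28979)*(1/82632) = (-43324 - 28979)*(1/82632) = -72303*1/82632 = -7/8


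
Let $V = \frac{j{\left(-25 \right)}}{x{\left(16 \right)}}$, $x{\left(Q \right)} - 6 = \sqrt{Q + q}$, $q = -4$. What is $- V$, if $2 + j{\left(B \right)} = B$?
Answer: $\frac{27}{4} - \frac{9 \sqrt{3}}{4} \approx 2.8529$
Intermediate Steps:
$j{\left(B \right)} = -2 + B$
$x{\left(Q \right)} = 6 + \sqrt{-4 + Q}$ ($x{\left(Q \right)} = 6 + \sqrt{Q - 4} = 6 + \sqrt{-4 + Q}$)
$V = - \frac{27}{6 + 2 \sqrt{3}}$ ($V = \frac{-2 - 25}{6 + \sqrt{-4 + 16}} = - \frac{27}{6 + \sqrt{12}} = - \frac{27}{6 + 2 \sqrt{3}} \approx -2.8529$)
$- V = - (- \frac{27}{4} + \frac{9 \sqrt{3}}{4}) = \frac{27}{4} - \frac{9 \sqrt{3}}{4}$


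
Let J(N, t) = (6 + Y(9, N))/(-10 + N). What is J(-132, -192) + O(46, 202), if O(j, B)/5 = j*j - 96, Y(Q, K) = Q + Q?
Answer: 717088/71 ≈ 10100.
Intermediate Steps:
Y(Q, K) = 2*Q
O(j, B) = -480 + 5*j² (O(j, B) = 5*(j*j - 96) = 5*(j² - 96) = 5*(-96 + j²) = -480 + 5*j²)
J(N, t) = 24/(-10 + N) (J(N, t) = (6 + 2*9)/(-10 + N) = (6 + 18)/(-10 + N) = 24/(-10 + N))
J(-132, -192) + O(46, 202) = 24/(-10 - 132) + (-480 + 5*46²) = 24/(-142) + (-480 + 5*2116) = 24*(-1/142) + (-480 + 10580) = -12/71 + 10100 = 717088/71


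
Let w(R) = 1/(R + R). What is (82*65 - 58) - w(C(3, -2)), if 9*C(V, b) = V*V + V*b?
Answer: 10541/2 ≈ 5270.5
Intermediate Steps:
C(V, b) = V**2/9 + V*b/9 (C(V, b) = (V*V + V*b)/9 = (V**2 + V*b)/9 = V**2/9 + V*b/9)
w(R) = 1/(2*R)
(82*65 - 58) - w(C(3, -2)) = (82*65 - 58) - 1/(2*((1/9)*3*(3 - 2))) = (5330 - 58) - 1/(2*((1/9)*3*1)) = 5272 - 1/(2*1/3) = 5272 - 3/2 = 10541/2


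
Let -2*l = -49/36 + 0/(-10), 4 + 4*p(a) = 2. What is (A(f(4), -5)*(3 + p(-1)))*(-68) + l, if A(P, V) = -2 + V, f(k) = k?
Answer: 85729/72 ≈ 1190.7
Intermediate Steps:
p(a) = -½ (p(a) = -1 + (¼)*2 = -1 + ½ = -½)
l = 49/72 (l = -(-49/36 + 0/(-10))/2 = -(-49*1/36 + 0*(-⅒))/2 = -(-49/36 + 0)/2 = -½*(-49/36) = 49/72 ≈ 0.68056)
(A(f(4), -5)*(3 + p(-1)))*(-68) + l = ((-2 - 5)*(3 - ½))*(-68) + 49/72 = -7*5/2*(-68) + 49/72 = -35/2*(-68) + 49/72 = 1190 + 49/72 = 85729/72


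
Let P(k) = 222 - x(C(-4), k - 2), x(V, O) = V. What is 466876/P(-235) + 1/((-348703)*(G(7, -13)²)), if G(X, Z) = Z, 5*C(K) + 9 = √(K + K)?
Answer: 153937358015522371/73791329670383 + 4668760*I*√2/1252169 ≈ 2086.1 + 5.2729*I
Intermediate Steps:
C(K) = -9/5 + √2*√K/5 (C(K) = -9/5 + √(K + K)/5 = -9/5 + √(2*K)/5 = -9/5 + (√2*√K)/5 = -9/5 + √2*√K/5)
P(k) = 1119/5 - 2*I*√2/5 (P(k) = 222 - (-9/5 + √2*√(-4)/5) = 222 - (-9/5 + √2*(2*I)/5) = 222 - (-9/5 + 2*I*√2/5) = 222 + (9/5 - 2*I*√2/5) = 1119/5 - 2*I*√2/5)
466876/P(-235) + 1/((-348703)*(G(7, -13)²)) = 466876/(1119/5 - 2*I*√2/5) + 1/((-348703)*((-13)²)) = 466876/(1119/5 - 2*I*√2/5) - 1/348703/169 = 466876/(1119/5 - 2*I*√2/5) - 1/348703*1/169 = 466876/(1119/5 - 2*I*√2/5) - 1/58930807 = -1/58930807 + 466876/(1119/5 - 2*I*√2/5)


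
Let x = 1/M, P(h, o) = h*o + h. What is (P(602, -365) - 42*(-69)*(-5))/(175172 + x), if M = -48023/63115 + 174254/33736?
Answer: -547713737986569/410688539702536 ≈ -1.3336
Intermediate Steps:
M = 4688968641/1064623820 (M = -48023*1/63115 + 174254*(1/33736) = -48023/63115 + 87127/16868 = 4688968641/1064623820 ≈ 4.4043)
P(h, o) = h + h*o
x = 1064623820/4688968641 (x = 1/(4688968641/1064623820) = 1064623820/4688968641 ≈ 0.22705)
(P(602, -365) - 42*(-69)*(-5))/(175172 + x) = (602*(1 - 365) - 42*(-69)*(-5))/(175172 + 1064623820/4688968641) = (602*(-364) + 2898*(-5))/(821377079405072/4688968641) = (-219128 - 14490)*(4688968641/821377079405072) = -233618*4688968641/821377079405072 = -547713737986569/410688539702536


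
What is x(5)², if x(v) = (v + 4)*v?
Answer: 2025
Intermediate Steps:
x(v) = v*(4 + v) (x(v) = (4 + v)*v = v*(4 + v))
x(5)² = (5*(4 + 5))² = (5*9)² = 45² = 2025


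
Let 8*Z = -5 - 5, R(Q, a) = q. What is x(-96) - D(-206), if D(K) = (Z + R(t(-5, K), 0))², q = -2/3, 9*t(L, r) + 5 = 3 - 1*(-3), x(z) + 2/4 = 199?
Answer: 28055/144 ≈ 194.83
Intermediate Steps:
x(z) = 397/2 (x(z) = -½ + 199 = 397/2)
t(L, r) = ⅑ (t(L, r) = -5/9 + (3 - 1*(-3))/9 = -5/9 + (3 + 3)/9 = -5/9 + (⅑)*6 = -5/9 + ⅔ = ⅑)
q = -⅔ (q = -2*⅓ = -⅔ ≈ -0.66667)
R(Q, a) = -⅔
Z = -5/4 (Z = (-5 - 5)/8 = (⅛)*(-10) = -5/4 ≈ -1.2500)
D(K) = 529/144 (D(K) = (-5/4 - ⅔)² = (-23/12)² = 529/144)
x(-96) - D(-206) = 397/2 - 1*529/144 = 397/2 - 529/144 = 28055/144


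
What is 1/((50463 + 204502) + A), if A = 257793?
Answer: 1/512758 ≈ 1.9502e-6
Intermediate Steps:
1/((50463 + 204502) + A) = 1/((50463 + 204502) + 257793) = 1/(254965 + 257793) = 1/512758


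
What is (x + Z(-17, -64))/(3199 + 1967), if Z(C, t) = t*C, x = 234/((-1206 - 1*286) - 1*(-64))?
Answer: 258905/1229508 ≈ 0.21058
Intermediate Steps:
x = -39/238 (x = 234/((-1206 - 286) + 64) = 234/(-1492 + 64) = 234/(-1428) = 234*(-1/1428) = -39/238 ≈ -0.16387)
Z(C, t) = C*t
(x + Z(-17, -64))/(3199 + 1967) = (-39/238 - 17*(-64))/(3199 + 1967) = (-39/238 + 1088)/5166 = (258905/238)*(1/5166) = 258905/1229508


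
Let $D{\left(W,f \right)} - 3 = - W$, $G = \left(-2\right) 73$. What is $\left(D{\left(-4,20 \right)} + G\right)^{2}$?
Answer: $19321$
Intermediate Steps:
$G = -146$
$D{\left(W,f \right)} = 3 - W$
$\left(D{\left(-4,20 \right)} + G\right)^{2} = \left(\left(3 - -4\right) - 146\right)^{2} = \left(\left(3 + 4\right) - 146\right)^{2} = \left(7 - 146\right)^{2} = \left(-139\right)^{2} = 19321$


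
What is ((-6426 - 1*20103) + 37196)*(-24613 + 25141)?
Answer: 5632176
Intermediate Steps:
((-6426 - 1*20103) + 37196)*(-24613 + 25141) = ((-6426 - 20103) + 37196)*528 = (-26529 + 37196)*528 = 10667*528 = 5632176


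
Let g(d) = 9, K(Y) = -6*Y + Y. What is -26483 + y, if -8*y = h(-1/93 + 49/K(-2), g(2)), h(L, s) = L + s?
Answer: -197046437/7440 ≈ -26485.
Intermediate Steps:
K(Y) = -5*Y
y = -12917/7440 (y = -((-1/93 + 49/((-5*(-2)))) + 9)/8 = -((-1*1/93 + 49/10) + 9)/8 = -((-1/93 + 49*(⅒)) + 9)/8 = -((-1/93 + 49/10) + 9)/8 = -(4547/930 + 9)/8 = -⅛*12917/930 = -12917/7440 ≈ -1.7362)
-26483 + y = -26483 - 12917/7440 = -197046437/7440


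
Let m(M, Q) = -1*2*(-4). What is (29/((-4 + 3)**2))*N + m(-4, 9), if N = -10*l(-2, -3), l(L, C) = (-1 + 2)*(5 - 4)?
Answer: -282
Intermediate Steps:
m(M, Q) = 8 (m(M, Q) = -2*(-4) = 8)
l(L, C) = 1 (l(L, C) = 1*1 = 1)
N = -10 (N = -10*1 = -10)
(29/((-4 + 3)**2))*N + m(-4, 9) = (29/((-4 + 3)**2))*(-10) + 8 = (29/((-1)**2))*(-10) + 8 = (29/1)*(-10) + 8 = (29*1)*(-10) + 8 = 29*(-10) + 8 = -290 + 8 = -282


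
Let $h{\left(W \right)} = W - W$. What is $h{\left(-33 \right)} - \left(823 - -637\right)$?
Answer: $-1460$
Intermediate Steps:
$h{\left(W \right)} = 0$
$h{\left(-33 \right)} - \left(823 - -637\right) = 0 - \left(823 - -637\right) = 0 - \left(823 + 637\right) = 0 - 1460 = -1460$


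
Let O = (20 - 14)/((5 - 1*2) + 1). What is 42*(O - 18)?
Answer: -693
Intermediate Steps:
O = 3/2 (O = 6/((5 - 2) + 1) = 6/(3 + 1) = 6/4 = 6*(¼) = 3/2 ≈ 1.5000)
42*(O - 18) = 42*(3/2 - 18) = 42*(-33/2) = -693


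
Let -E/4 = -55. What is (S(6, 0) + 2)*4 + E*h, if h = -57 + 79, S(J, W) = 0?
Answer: 4848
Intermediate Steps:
E = 220 (E = -4*(-55) = 220)
h = 22
(S(6, 0) + 2)*4 + E*h = (0 + 2)*4 + 220*22 = 2*4 + 4840 = 8 + 4840 = 4848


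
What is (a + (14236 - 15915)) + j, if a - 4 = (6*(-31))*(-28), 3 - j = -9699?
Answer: 13235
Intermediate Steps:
j = 9702 (j = 3 - 1*(-9699) = 3 + 9699 = 9702)
a = 5212 (a = 4 + (6*(-31))*(-28) = 4 - 186*(-28) = 4 + 5208 = 5212)
(a + (14236 - 15915)) + j = (5212 + (14236 - 15915)) + 9702 = (5212 - 1679) + 9702 = 3533 + 9702 = 13235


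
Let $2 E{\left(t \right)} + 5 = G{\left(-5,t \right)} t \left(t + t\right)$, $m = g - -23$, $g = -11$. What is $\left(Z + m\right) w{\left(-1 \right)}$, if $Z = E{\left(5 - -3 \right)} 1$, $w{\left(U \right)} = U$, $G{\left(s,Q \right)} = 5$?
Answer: $- \frac{659}{2} \approx -329.5$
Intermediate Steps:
$m = 12$ ($m = -11 - -23 = -11 + 23 = 12$)
$E{\left(t \right)} = - \frac{5}{2} + 5 t^{2}$ ($E{\left(t \right)} = - \frac{5}{2} + \frac{5 t \left(t + t\right)}{2} = - \frac{5}{2} + \frac{5 t 2 t}{2} = - \frac{5}{2} + \frac{10 t^{2}}{2} = - \frac{5}{2} + 5 t^{2}$)
$Z = \frac{635}{2}$ ($Z = \left(- \frac{5}{2} + 5 \left(5 - -3\right)^{2}\right) 1 = \left(- \frac{5}{2} + 5 \left(5 + 3\right)^{2}\right) 1 = \left(- \frac{5}{2} + 5 \cdot 8^{2}\right) 1 = \left(- \frac{5}{2} + 5 \cdot 64\right) 1 = \left(- \frac{5}{2} + 320\right) 1 = \frac{635}{2} \cdot 1 = \frac{635}{2} \approx 317.5$)
$\left(Z + m\right) w{\left(-1 \right)} = \left(\frac{635}{2} + 12\right) \left(-1\right) = \frac{659}{2} \left(-1\right) = - \frac{659}{2}$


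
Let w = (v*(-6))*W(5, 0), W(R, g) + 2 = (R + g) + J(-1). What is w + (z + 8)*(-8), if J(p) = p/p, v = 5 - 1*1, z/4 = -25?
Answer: 640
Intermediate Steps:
z = -100 (z = 4*(-25) = -100)
v = 4 (v = 5 - 1 = 4)
J(p) = 1
W(R, g) = -1 + R + g (W(R, g) = -2 + ((R + g) + 1) = -2 + (1 + R + g) = -1 + R + g)
w = -96 (w = (4*(-6))*(-1 + 5 + 0) = -24*4 = -96)
w + (z + 8)*(-8) = -96 + (-100 + 8)*(-8) = -96 - 92*(-8) = -96 + 736 = 640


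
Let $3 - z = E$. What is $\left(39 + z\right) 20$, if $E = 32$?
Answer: $200$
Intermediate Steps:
$z = -29$ ($z = 3 - 32 = -29$)
$\left(39 + z\right) 20 = \left(39 - 29\right) 20 = 10 \cdot 20 = 200$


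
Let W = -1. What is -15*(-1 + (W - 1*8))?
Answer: 150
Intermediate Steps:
-15*(-1 + (W - 1*8)) = -15*(-1 + (-1 - 1*8)) = -15*(-1 + (-1 - 8)) = -15*(-1 - 9) = -15*(-10) = 150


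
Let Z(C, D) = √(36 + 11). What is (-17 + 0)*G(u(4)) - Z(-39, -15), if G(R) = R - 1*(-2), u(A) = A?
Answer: -102 - √47 ≈ -108.86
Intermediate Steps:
G(R) = 2 + R (G(R) = R + 2 = 2 + R)
Z(C, D) = √47
(-17 + 0)*G(u(4)) - Z(-39, -15) = (-17 + 0)*(2 + 4) - √47 = -17*6 - √47 = -102 - √47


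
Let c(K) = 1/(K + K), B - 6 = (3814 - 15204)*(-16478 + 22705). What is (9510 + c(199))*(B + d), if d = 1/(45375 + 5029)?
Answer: -13531042549093452795/20060792 ≈ -6.7450e+11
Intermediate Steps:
B = -70925524 (B = 6 + (3814 - 15204)*(-16478 + 22705) = 6 - 11390*6227 = 6 - 70925530 = -70925524)
d = 1/50404 ≈ 1.9840e-5
c(K) = 1/(2*K)
(9510 + c(199))*(B + d) = (9510 + (1/2)/199)*(-70925524 + 1/50404) = (9510 + (1/2)*(1/199))*(-3574930111695/50404) = (9510 + 1/398)*(-3574930111695/50404) = (3784981/398)*(-3574930111695/50404) = -13531042549093452795/20060792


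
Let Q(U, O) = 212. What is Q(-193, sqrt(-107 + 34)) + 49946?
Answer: 50158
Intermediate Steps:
Q(-193, sqrt(-107 + 34)) + 49946 = 212 + 49946 = 50158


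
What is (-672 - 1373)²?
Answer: 4182025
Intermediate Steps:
(-672 - 1373)² = (-2045)² = 4182025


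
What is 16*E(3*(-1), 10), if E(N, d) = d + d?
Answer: 320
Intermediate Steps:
E(N, d) = 2*d
16*E(3*(-1), 10) = 16*(2*10) = 16*20 = 320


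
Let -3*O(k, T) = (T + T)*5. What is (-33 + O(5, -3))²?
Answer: 529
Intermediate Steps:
O(k, T) = -10*T/3 (O(k, T) = -(T + T)*5/3 = -2*T*5/3 = -10*T/3)
(-33 + O(5, -3))² = (-33 - 10/3*(-3))² = (-33 + 10)² = (-23)² = 529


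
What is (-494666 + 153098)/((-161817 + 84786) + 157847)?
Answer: -21348/5051 ≈ -4.2265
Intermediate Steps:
(-494666 + 153098)/((-161817 + 84786) + 157847) = -341568/(-77031 + 157847) = -341568/80816 = -341568*1/80816 = -21348/5051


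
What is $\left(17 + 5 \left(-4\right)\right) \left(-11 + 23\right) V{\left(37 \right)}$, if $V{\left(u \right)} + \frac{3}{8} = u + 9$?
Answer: $- \frac{3285}{2} \approx -1642.5$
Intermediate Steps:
$V{\left(u \right)} = \frac{69}{8} + u$ ($V{\left(u \right)} = - \frac{3}{8} + \left(u + 9\right) = - \frac{3}{8} + \left(9 + u\right) = \frac{69}{8} + u$)
$\left(17 + 5 \left(-4\right)\right) \left(-11 + 23\right) V{\left(37 \right)} = \left(17 + 5 \left(-4\right)\right) \left(-11 + 23\right) \left(\frac{69}{8} + 37\right) = \left(17 - 20\right) 12 \cdot \frac{365}{8} = \left(-3\right) 12 \cdot \frac{365}{8} = \left(-36\right) \frac{365}{8} = - \frac{3285}{2}$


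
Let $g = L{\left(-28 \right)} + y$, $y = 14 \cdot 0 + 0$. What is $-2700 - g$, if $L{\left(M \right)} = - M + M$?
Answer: $-2700$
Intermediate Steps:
$L{\left(M \right)} = 0$
$y = 0$ ($y = 0 + 0 = 0$)
$g = 0$ ($g = 0 + 0 = 0$)
$-2700 - g = -2700 - 0 = -2700 + 0 = -2700$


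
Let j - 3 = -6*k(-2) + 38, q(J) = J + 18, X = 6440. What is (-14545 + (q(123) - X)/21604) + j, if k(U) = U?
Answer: -313091467/21604 ≈ -14492.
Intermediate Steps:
q(J) = 18 + J
j = 53 (j = 3 + (-6*(-2) + 38) = 3 + (12 + 38) = 3 + 50 = 53)
(-14545 + (q(123) - X)/21604) + j = (-14545 + ((18 + 123) - 1*6440)/21604) + 53 = (-14545 + (141 - 6440)*(1/21604)) + 53 = (-14545 - 6299*1/21604) + 53 = (-14545 - 6299/21604) + 53 = -314236479/21604 + 53 = -313091467/21604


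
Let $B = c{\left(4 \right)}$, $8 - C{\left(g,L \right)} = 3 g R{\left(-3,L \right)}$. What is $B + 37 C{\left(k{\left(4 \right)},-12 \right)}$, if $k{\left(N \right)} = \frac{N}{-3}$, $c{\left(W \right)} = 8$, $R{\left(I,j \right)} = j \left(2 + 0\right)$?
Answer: $-3248$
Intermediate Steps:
$R{\left(I,j \right)} = 2 j$ ($R{\left(I,j \right)} = j 2 = 2 j$)
$k{\left(N \right)} = - \frac{N}{3}$ ($k{\left(N \right)} = N \left(- \frac{1}{3}\right) = - \frac{N}{3}$)
$C{\left(g,L \right)} = 8 - 6 L g$ ($C{\left(g,L \right)} = 8 - 3 g 2 L = 8 - 6 L g$)
$B = 8$
$B + 37 C{\left(k{\left(4 \right)},-12 \right)} = 8 + 37 \left(8 - - 72 \left(\left(- \frac{1}{3}\right) 4\right)\right) = 8 + 37 \left(8 - \left(-72\right) \left(- \frac{4}{3}\right)\right) = 8 + 37 \left(8 - 96\right) = 8 + 37 \left(-88\right) = 8 - 3256 = -3248$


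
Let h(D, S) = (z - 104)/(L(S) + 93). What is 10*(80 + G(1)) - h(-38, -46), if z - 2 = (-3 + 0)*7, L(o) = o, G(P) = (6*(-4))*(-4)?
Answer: 82843/47 ≈ 1762.6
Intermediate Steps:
G(P) = 96 (G(P) = -24*(-4) = 96)
z = -19 (z = 2 + (-3 + 0)*7 = 2 - 3*7 = 2 - 21 = -19)
h(D, S) = -123/(93 + S) (h(D, S) = (-19 - 104)/(S + 93) = -123/(93 + S))
10*(80 + G(1)) - h(-38, -46) = 10*(80 + 96) - (-123)/(93 - 46) = 10*176 - (-123)/47 = 1760 - (-123)/47 = 1760 - 1*(-123/47) = 1760 + 123/47 = 82843/47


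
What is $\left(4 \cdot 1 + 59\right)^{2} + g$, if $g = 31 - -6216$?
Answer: $10216$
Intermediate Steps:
$g = 6247$ ($g = 31 + 6216 = 6247$)
$\left(4 \cdot 1 + 59\right)^{2} + g = \left(4 \cdot 1 + 59\right)^{2} + 6247 = \left(4 + 59\right)^{2} + 6247 = 63^{2} + 6247 = 3969 + 6247 = 10216$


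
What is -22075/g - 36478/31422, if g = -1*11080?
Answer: 28946441/34815576 ≈ 0.83142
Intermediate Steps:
g = -11080
-22075/g - 36478/31422 = -22075/(-11080) - 36478/31422 = -22075*(-1/11080) - 36478*1/31422 = 4415/2216 - 18239/15711 = 28946441/34815576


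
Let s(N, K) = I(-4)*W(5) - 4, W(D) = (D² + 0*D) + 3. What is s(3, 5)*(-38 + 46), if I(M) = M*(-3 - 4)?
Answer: 6240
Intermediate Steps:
W(D) = 3 + D² (W(D) = (D² + 0) + 3 = D² + 3 = 3 + D²)
I(M) = -7*M (I(M) = M*(-7) = -7*M)
s(N, K) = 780 (s(N, K) = (-7*(-4))*(3 + 5²) - 4 = 28*(3 + 25) - 4 = 28*28 - 4 = 784 - 4 = 780)
s(3, 5)*(-38 + 46) = 780*(-38 + 46) = 780*8 = 6240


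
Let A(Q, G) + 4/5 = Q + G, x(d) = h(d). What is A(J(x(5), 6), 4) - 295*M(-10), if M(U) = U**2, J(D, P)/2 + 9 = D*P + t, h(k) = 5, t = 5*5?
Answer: -147024/5 ≈ -29405.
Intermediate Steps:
t = 25
x(d) = 5
J(D, P) = 32 + 2*D*P (J(D, P) = -18 + 2*(D*P + 25) = -18 + 2*(25 + D*P) = -18 + (50 + 2*D*P) = 32 + 2*D*P)
A(Q, G) = -4/5 + G + Q (A(Q, G) = -4/5 + (Q + G) = -4/5 + (G + Q) = -4/5 + G + Q)
A(J(x(5), 6), 4) - 295*M(-10) = (-4/5 + 4 + (32 + 2*5*6)) - 295*(-10)**2 = (-4/5 + 4 + (32 + 60)) - 295*100 = (-4/5 + 4 + 92) - 29500 = 476/5 - 29500 = -147024/5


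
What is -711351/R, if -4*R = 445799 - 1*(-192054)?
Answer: 2845404/637853 ≈ 4.4609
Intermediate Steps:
R = -637853/4 (R = -(445799 - 1*(-192054))/4 = -(445799 + 192054)/4 = -¼*637853 = -637853/4 ≈ -1.5946e+5)
-711351/R = -711351/(-637853/4) = -711351*(-4/637853) = 2845404/637853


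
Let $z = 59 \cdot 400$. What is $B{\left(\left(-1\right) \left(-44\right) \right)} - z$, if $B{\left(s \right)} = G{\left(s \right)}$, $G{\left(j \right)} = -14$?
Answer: $-23614$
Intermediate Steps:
$z = 23600$
$B{\left(s \right)} = -14$
$B{\left(\left(-1\right) \left(-44\right) \right)} - z = -14 - 23600 = -23614$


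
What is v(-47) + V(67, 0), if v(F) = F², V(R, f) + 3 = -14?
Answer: 2192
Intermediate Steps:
V(R, f) = -17 (V(R, f) = -3 - 14 = -17)
v(-47) + V(67, 0) = (-47)² - 17 = 2209 - 17 = 2192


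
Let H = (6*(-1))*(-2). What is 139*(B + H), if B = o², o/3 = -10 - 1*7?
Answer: 363207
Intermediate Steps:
H = 12 (H = -6*(-2) = 12)
o = -51 (o = 3*(-10 - 1*7) = 3*(-10 - 7) = 3*(-17) = -51)
B = 2601 (B = (-51)² = 2601)
139*(B + H) = 139*(2601 + 12) = 139*2613 = 363207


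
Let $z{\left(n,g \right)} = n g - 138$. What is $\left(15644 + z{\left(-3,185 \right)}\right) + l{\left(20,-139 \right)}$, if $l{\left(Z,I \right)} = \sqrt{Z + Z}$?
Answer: $14951 + 2 \sqrt{10} \approx 14957.0$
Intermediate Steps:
$l{\left(Z,I \right)} = \sqrt{2} \sqrt{Z}$ ($l{\left(Z,I \right)} = \sqrt{2 Z} = \sqrt{2} \sqrt{Z}$)
$z{\left(n,g \right)} = -138 + g n$ ($z{\left(n,g \right)} = g n - 138 = -138 + g n$)
$\left(15644 + z{\left(-3,185 \right)}\right) + l{\left(20,-139 \right)} = \left(15644 + \left(-138 + 185 \left(-3\right)\right)\right) + \sqrt{2} \sqrt{20} = \left(15644 - 693\right) + \sqrt{2} \cdot 2 \sqrt{5} = \left(15644 - 693\right) + 2 \sqrt{10} = 14951 + 2 \sqrt{10}$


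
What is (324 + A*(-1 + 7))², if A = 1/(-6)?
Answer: 104329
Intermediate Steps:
A = -⅙ ≈ -0.16667
(324 + A*(-1 + 7))² = (324 - (-1 + 7)/6)² = (324 - ⅙*6)² = (324 - 1)² = 323² = 104329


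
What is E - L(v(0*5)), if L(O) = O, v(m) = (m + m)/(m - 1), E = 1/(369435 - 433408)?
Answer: -1/63973 ≈ -1.5632e-5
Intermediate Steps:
E = -1/63973 (E = 1/(-63973) = -1/63973 ≈ -1.5632e-5)
v(m) = 2*m/(-1 + m) (v(m) = (2*m)/(-1 + m) = 2*m/(-1 + m))
E - L(v(0*5)) = -1/63973 - 2*0*5/(-1 + 0*5) = -1/63973 - 2*0/(-1 + 0) = -1/63973 - 2*0/(-1) = -1/63973 - 2*0*(-1) = -1/63973 - 1*0 = -1/63973 + 0 = -1/63973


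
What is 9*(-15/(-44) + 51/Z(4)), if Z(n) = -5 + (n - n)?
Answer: -19521/220 ≈ -88.732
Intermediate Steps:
Z(n) = -5 (Z(n) = -5 + 0 = -5)
9*(-15/(-44) + 51/Z(4)) = 9*(-15/(-44) + 51/(-5)) = 9*(-15*(-1/44) + 51*(-1/5)) = 9*(15/44 - 51/5) = 9*(-2169/220) = -19521/220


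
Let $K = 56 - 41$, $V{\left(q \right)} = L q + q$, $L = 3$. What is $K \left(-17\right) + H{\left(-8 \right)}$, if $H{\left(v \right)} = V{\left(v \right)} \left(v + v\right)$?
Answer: $257$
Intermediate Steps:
$V{\left(q \right)} = 4 q$ ($V{\left(q \right)} = 3 q + q = 4 q$)
$K = 15$ ($K = 56 - 41 = 15$)
$H{\left(v \right)} = 8 v^{2}$ ($H{\left(v \right)} = 4 v \left(v + v\right) = 4 v 2 v = 8 v^{2}$)
$K \left(-17\right) + H{\left(-8 \right)} = 15 \left(-17\right) + 8 \left(-8\right)^{2} = -255 + 8 \cdot 64 = -255 + 512 = 257$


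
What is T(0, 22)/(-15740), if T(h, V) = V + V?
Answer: -11/3935 ≈ -0.0027954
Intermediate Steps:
T(h, V) = 2*V
T(0, 22)/(-15740) = (2*22)/(-15740) = 44*(-1/15740) = -11/3935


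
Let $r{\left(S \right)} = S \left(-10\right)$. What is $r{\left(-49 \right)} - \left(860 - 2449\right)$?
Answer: $2079$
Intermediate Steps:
$r{\left(S \right)} = - 10 S$
$r{\left(-49 \right)} - \left(860 - 2449\right) = \left(-10\right) \left(-49\right) - \left(860 - 2449\right) = 490 - \left(860 - 2449\right) = 490 - -1589 = 490 + 1589 = 2079$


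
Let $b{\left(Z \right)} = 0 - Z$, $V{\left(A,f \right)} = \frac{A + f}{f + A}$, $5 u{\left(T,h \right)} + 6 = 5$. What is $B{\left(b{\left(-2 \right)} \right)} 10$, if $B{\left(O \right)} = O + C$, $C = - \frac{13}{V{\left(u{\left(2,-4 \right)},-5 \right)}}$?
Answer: $-110$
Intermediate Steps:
$u{\left(T,h \right)} = - \frac{1}{5}$ ($u{\left(T,h \right)} = - \frac{6}{5} + \frac{1}{5} \cdot 5 = - \frac{6}{5} + 1 = - \frac{1}{5}$)
$V{\left(A,f \right)} = 1$ ($V{\left(A,f \right)} = \frac{A + f}{A + f} = 1$)
$b{\left(Z \right)} = - Z$
$C = -13$ ($C = - \frac{13}{1} = \left(-13\right) 1 = -13$)
$B{\left(O \right)} = -13 + O$ ($B{\left(O \right)} = O - 13 = -13 + O$)
$B{\left(b{\left(-2 \right)} \right)} 10 = \left(-13 - -2\right) 10 = \left(-13 + 2\right) 10 = \left(-11\right) 10 = -110$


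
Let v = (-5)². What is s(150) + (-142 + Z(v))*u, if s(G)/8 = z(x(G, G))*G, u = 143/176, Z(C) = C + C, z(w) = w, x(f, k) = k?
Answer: 719701/4 ≈ 1.7993e+5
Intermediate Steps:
v = 25
Z(C) = 2*C
u = 13/16 (u = 143*(1/176) = 13/16 ≈ 0.81250)
s(G) = 8*G² (s(G) = 8*(G*G) = 8*G²)
s(150) + (-142 + Z(v))*u = 8*150² + (-142 + 2*25)*(13/16) = 8*22500 + (-142 + 50)*(13/16) = 180000 - 92*13/16 = 180000 - 299/4 = 719701/4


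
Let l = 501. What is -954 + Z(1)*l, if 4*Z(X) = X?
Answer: -3315/4 ≈ -828.75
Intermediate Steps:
Z(X) = X/4
-954 + Z(1)*l = -954 + ((1/4)*1)*501 = -954 + (1/4)*501 = -954 + 501/4 = -3315/4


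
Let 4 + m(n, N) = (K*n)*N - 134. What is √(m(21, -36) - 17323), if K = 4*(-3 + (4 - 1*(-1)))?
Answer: I*√23509 ≈ 153.33*I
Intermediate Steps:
K = 8 (K = 4*(-3 + (4 + 1)) = 4*(-3 + 5) = 4*2 = 8)
m(n, N) = -138 + 8*N*n (m(n, N) = -4 + ((8*n)*N - 134) = -4 + (8*N*n - 134) = -4 + (-134 + 8*N*n) = -138 + 8*N*n)
√(m(21, -36) - 17323) = √((-138 + 8*(-36)*21) - 17323) = √((-138 - 6048) - 17323) = √(-6186 - 17323) = √(-23509) = I*√23509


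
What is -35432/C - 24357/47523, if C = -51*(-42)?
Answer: -41333515/2423673 ≈ -17.054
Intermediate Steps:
C = 2142
-35432/C - 24357/47523 = -35432/2142 - 24357/47523 = -35432*1/2142 - 24357*1/47523 = -17716/1071 - 8119/15841 = -41333515/2423673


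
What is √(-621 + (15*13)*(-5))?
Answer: 2*I*√399 ≈ 39.95*I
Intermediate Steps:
√(-621 + (15*13)*(-5)) = √(-621 + 195*(-5)) = √(-621 - 975) = √(-1596) = 2*I*√399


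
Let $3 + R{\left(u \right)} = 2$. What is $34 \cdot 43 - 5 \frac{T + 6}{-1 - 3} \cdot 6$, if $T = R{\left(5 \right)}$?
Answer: $54825$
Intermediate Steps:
$R{\left(u \right)} = -1$ ($R{\left(u \right)} = -3 + 2 = -1$)
$T = -1$
$34 \cdot 43 - 5 \frac{T + 6}{-1 - 3} \cdot 6 = 34 \cdot 43 - 5 \frac{-1 + 6}{-1 - 3} \cdot 6 = 1462 - 5 \frac{5}{-4} \cdot 6 = 1462 - 5 \cdot 5 \left(- \frac{1}{4}\right) 6 = 1462 \left(-5\right) \left(- \frac{5}{4}\right) 6 = 1462 \cdot \frac{25}{4} \cdot 6 = 1462 \cdot \frac{75}{2} = 54825$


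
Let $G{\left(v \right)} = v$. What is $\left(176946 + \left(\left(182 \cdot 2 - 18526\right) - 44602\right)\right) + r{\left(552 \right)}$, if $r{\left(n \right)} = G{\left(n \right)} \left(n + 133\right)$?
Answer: $492302$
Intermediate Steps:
$r{\left(n \right)} = n \left(133 + n\right)$ ($r{\left(n \right)} = n \left(n + 133\right) = n \left(133 + n\right)$)
$\left(176946 + \left(\left(182 \cdot 2 - 18526\right) - 44602\right)\right) + r{\left(552 \right)} = \left(176946 + \left(\left(182 \cdot 2 - 18526\right) - 44602\right)\right) + 552 \left(133 + 552\right) = \left(176946 + \left(\left(364 - 18526\right) - 44602\right)\right) + 552 \cdot 685 = \left(176946 - 62764\right) + 378120 = 114182 + 378120 = 492302$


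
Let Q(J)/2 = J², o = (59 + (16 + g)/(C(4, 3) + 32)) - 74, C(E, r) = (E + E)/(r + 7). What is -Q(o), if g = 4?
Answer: -696200/1681 ≈ -414.16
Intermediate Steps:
C(E, r) = 2*E/(7 + r) (C(E, r) = (2*E)/(7 + r) = 2*E/(7 + r))
o = -590/41 (o = (59 + (16 + 4)/(2*4/(7 + 3) + 32)) - 74 = (59 + 20/(2*4/10 + 32)) - 74 = (59 + 20/(2*4*(⅒) + 32)) - 74 = (59 + 20/(⅘ + 32)) - 74 = (59 + 20/(164/5)) - 74 = (59 + 20*(5/164)) - 74 = (59 + 25/41) - 74 = 2444/41 - 74 = -590/41 ≈ -14.390)
Q(J) = 2*J²
-Q(o) = -2*(-590/41)² = -2*348100/1681 = -1*696200/1681 = -696200/1681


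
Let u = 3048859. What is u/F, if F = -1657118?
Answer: -3048859/1657118 ≈ -1.8399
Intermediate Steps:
u/F = 3048859/(-1657118) = 3048859*(-1/1657118) = -3048859/1657118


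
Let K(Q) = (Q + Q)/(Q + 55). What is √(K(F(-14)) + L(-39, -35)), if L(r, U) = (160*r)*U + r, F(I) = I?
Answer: √367063693/41 ≈ 467.29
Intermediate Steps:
L(r, U) = r + 160*U*r (L(r, U) = 160*U*r + r = r + 160*U*r)
K(Q) = 2*Q/(55 + Q) (K(Q) = (2*Q)/(55 + Q) = 2*Q/(55 + Q))
√(K(F(-14)) + L(-39, -35)) = √(2*(-14)/(55 - 14) - 39*(1 + 160*(-35))) = √(2*(-14)/41 - 39*(1 - 5600)) = √(2*(-14)*(1/41) - 39*(-5599)) = √(-28/41 + 218361) = √(8952773/41) = √367063693/41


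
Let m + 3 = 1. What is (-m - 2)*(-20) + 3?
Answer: 3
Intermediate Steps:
m = -2 (m = -3 + 1 = -2)
(-m - 2)*(-20) + 3 = (-1*(-2) - 2)*(-20) + 3 = (2 - 2)*(-20) + 3 = 0*(-20) + 3 = 0 + 3 = 3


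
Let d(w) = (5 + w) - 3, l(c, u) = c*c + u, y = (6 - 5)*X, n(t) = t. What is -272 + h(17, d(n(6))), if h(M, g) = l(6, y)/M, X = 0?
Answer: -4588/17 ≈ -269.88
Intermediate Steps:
y = 0 (y = (6 - 5)*0 = 1*0 = 0)
l(c, u) = u + c² (l(c, u) = c² + u = u + c²)
d(w) = 2 + w
h(M, g) = 36/M (h(M, g) = (0 + 6²)/M = (0 + 36)/M = 36/M)
-272 + h(17, d(n(6))) = -272 + 36/17 = -4588/17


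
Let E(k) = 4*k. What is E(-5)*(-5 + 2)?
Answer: 60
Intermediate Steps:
E(-5)*(-5 + 2) = (4*(-5))*(-5 + 2) = -20*(-3) = 60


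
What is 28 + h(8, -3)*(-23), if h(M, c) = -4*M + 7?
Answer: 603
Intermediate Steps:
h(M, c) = 7 - 4*M
28 + h(8, -3)*(-23) = 28 + (7 - 4*8)*(-23) = 28 + (7 - 32)*(-23) = 28 - 25*(-23) = 28 + 575 = 603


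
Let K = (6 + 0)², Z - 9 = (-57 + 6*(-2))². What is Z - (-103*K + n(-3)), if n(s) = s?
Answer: 8481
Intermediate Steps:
Z = 4770 (Z = 9 + (-57 + 6*(-2))² = 9 + (-57 - 12)² = 9 + (-69)² = 9 + 4761 = 4770)
K = 36 (K = 6² = 36)
Z - (-103*K + n(-3)) = 4770 - (-103*36 - 3) = 4770 - (-3708 - 3) = 4770 - 1*(-3711) = 4770 + 3711 = 8481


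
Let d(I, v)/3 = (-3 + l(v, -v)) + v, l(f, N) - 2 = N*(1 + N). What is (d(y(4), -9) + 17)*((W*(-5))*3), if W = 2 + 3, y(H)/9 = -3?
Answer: -19275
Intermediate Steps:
y(H) = -27 (y(H) = 9*(-3) = -27)
l(f, N) = 2 + N*(1 + N)
W = 5
d(I, v) = -3 + 3*v² (d(I, v) = 3*((-3 + (2 - v + (-v)²)) + v) = 3*((-3 + (2 - v + v²)) + v) = 3*((-3 + (2 + v² - v)) + v) = 3*((-1 + v² - v) + v) = 3*(-1 + v²) = -3 + 3*v²)
(d(y(4), -9) + 17)*((W*(-5))*3) = ((-3 + 3*(-9)²) + 17)*((5*(-5))*3) = ((-3 + 3*81) + 17)*(-25*3) = ((-3 + 243) + 17)*(-75) = (240 + 17)*(-75) = 257*(-75) = -19275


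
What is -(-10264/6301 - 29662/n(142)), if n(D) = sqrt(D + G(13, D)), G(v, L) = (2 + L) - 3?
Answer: 10264/6301 + 29662*sqrt(283)/283 ≈ 1764.9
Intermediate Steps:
G(v, L) = -1 + L
n(D) = sqrt(-1 + 2*D) (n(D) = sqrt(D + (-1 + D)) = sqrt(-1 + 2*D))
-(-10264/6301 - 29662/n(142)) = -(-10264/6301 - 29662/sqrt(-1 + 2*142)) = -(-10264*1/6301 - 29662/sqrt(-1 + 284)) = -(-10264/6301 - 29662*sqrt(283)/283) = 10264/6301 + 29662*sqrt(283)/283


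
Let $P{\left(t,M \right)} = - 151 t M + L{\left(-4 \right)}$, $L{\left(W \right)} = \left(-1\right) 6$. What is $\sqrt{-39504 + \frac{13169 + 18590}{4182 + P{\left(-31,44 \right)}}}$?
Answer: $\frac{i \sqrt{8900221100215}}{15010} \approx 198.76 i$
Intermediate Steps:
$L{\left(W \right)} = -6$
$P{\left(t,M \right)} = -6 - 151 M t$ ($P{\left(t,M \right)} = - 151 t M - 6 = - 151 M t - 6 = -6 - 151 M t$)
$\sqrt{-39504 + \frac{13169 + 18590}{4182 + P{\left(-31,44 \right)}}} = \sqrt{-39504 + \frac{13169 + 18590}{4182 - \left(6 + 6644 \left(-31\right)\right)}} = \sqrt{-39504 + \frac{31759}{4182 + \left(-6 + 205964\right)}} = \sqrt{-39504 + \frac{31759}{4182 + 205958}} = \sqrt{-39504 + \frac{31759}{210140}} = \sqrt{-39504 + 31759 \cdot \frac{1}{210140}} = \sqrt{-39504 + \frac{4537}{30020}} = \sqrt{- \frac{1185905543}{30020}} = \frac{i \sqrt{8900221100215}}{15010}$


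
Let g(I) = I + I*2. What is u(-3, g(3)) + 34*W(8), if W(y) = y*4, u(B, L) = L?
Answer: 1097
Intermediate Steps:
g(I) = 3*I (g(I) = I + 2*I = 3*I)
W(y) = 4*y
u(-3, g(3)) + 34*W(8) = 3*3 + 34*(4*8) = 9 + 34*32 = 9 + 1088 = 1097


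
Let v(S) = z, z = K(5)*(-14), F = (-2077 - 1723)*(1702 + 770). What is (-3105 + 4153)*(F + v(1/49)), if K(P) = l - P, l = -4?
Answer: -9844360752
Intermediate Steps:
K(P) = -4 - P
F = -9393600 (F = -3800*2472 = -9393600)
z = 126 (z = (-4 - 1*5)*(-14) = (-4 - 5)*(-14) = -9*(-14) = 126)
v(S) = 126
(-3105 + 4153)*(F + v(1/49)) = (-3105 + 4153)*(-9393600 + 126) = 1048*(-9393474) = -9844360752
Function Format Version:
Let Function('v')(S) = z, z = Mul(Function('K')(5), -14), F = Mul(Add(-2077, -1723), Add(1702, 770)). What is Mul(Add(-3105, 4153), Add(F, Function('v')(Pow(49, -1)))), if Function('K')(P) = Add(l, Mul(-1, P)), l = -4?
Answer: -9844360752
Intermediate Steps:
Function('K')(P) = Add(-4, Mul(-1, P))
F = -9393600 (F = Mul(-3800, 2472) = -9393600)
z = 126 (z = Mul(Add(-4, Mul(-1, 5)), -14) = Mul(Add(-4, -5), -14) = Mul(-9, -14) = 126)
Function('v')(S) = 126
Mul(Add(-3105, 4153), Add(F, Function('v')(Pow(49, -1)))) = Mul(Add(-3105, 4153), Add(-9393600, 126)) = Mul(1048, -9393474) = -9844360752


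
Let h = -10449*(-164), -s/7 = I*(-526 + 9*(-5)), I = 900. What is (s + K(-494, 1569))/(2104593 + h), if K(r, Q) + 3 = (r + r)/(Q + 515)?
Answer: 1874191490/1989297309 ≈ 0.94214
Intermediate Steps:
s = 3597300 (s = -6300*(-526 + 9*(-5)) = -6300*(-526 - 45) = -6300*(-571) = -7*(-513900) = 3597300)
h = 1713636
K(r, Q) = -3 + 2*r/(515 + Q) (K(r, Q) = -3 + (r + r)/(Q + 515) = -3 + (2*r)/(515 + Q) = -3 + 2*r/(515 + Q))
(s + K(-494, 1569))/(2104593 + h) = (3597300 + (-1545 - 3*1569 + 2*(-494))/(515 + 1569))/(2104593 + 1713636) = (3597300 + (-1545 - 4707 - 988)/2084)/3818229 = (3597300 + (1/2084)*(-7240))*(1/3818229) = (3597300 - 1810/521)*(1/3818229) = (1874191490/521)*(1/3818229) = 1874191490/1989297309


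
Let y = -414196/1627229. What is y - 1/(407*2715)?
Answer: -457690278209/1798096181145 ≈ -0.25454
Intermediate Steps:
y = -414196/1627229 (y = -414196*1/1627229 = -414196/1627229 ≈ -0.25454)
y - 1/(407*2715) = -414196/1627229 - 1/(407*2715) = -414196/1627229 - 1/1105005 = -457690278209/1798096181145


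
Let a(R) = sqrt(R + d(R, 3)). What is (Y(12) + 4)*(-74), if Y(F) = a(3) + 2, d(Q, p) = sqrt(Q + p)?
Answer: -444 - 74*sqrt(3 + sqrt(6)) ≈ -616.75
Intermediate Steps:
a(R) = sqrt(R + sqrt(3 + R)) (a(R) = sqrt(R + sqrt(R + 3)) = sqrt(R + sqrt(3 + R)))
Y(F) = 2 + sqrt(3 + sqrt(6)) (Y(F) = sqrt(3 + sqrt(3 + 3)) + 2 = sqrt(3 + sqrt(6)) + 2 = 2 + sqrt(3 + sqrt(6)))
(Y(12) + 4)*(-74) = ((2 + sqrt(3 + sqrt(6))) + 4)*(-74) = (6 + sqrt(3 + sqrt(6)))*(-74) = -444 - 74*sqrt(3 + sqrt(6))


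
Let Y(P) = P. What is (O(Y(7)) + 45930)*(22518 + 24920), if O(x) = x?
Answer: 2179159406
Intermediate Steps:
(O(Y(7)) + 45930)*(22518 + 24920) = (7 + 45930)*(22518 + 24920) = 45937*47438 = 2179159406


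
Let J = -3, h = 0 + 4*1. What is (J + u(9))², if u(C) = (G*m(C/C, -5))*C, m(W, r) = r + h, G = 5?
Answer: 2304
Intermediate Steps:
h = 4 (h = 0 + 4 = 4)
m(W, r) = 4 + r (m(W, r) = r + 4 = 4 + r)
u(C) = -5*C (u(C) = (5*(4 - 5))*C = (5*(-1))*C = -5*C)
(J + u(9))² = (-3 - 5*9)² = (-3 - 45)² = (-48)² = 2304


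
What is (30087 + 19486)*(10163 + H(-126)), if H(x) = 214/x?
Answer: 31734750826/63 ≈ 5.0373e+8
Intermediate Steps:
(30087 + 19486)*(10163 + H(-126)) = (30087 + 19486)*(10163 + 214/(-126)) = 49573*(10163 + 214*(-1/126)) = 49573*(10163 - 107/63) = 49573*(640162/63) = 31734750826/63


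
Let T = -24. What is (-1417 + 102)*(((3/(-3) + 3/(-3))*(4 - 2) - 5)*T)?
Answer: -284040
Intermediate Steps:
(-1417 + 102)*(((3/(-3) + 3/(-3))*(4 - 2) - 5)*T) = (-1417 + 102)*(((3/(-3) + 3/(-3))*(4 - 2) - 5)*(-24)) = -1315*((3*(-⅓) + 3*(-⅓))*2 - 5)*(-24) = -1315*((-1 - 1)*2 - 5)*(-24) = -1315*(-2*2 - 5)*(-24) = -1315*(-4 - 5)*(-24) = -(-11835)*(-24) = -1315*216 = -284040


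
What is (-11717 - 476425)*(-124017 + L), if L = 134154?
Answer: -4948295454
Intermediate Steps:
(-11717 - 476425)*(-124017 + L) = (-11717 - 476425)*(-124017 + 134154) = -488142*10137 = -4948295454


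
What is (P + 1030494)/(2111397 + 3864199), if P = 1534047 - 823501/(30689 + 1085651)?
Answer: 2862898876439/6670796838640 ≈ 0.42917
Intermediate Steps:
P = 1712517204479/1116340 (P = 1534047 - 823501/1116340 = 1712517204479/1116340 ≈ 1.5340e+6)
(P + 1030494)/(2111397 + 3864199) = (1712517204479/1116340 + 1030494)/(2111397 + 3864199) = (2862898876439/1116340)/5975596 = (2862898876439/1116340)*(1/5975596) = 2862898876439/6670796838640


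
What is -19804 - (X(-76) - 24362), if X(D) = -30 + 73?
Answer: 4515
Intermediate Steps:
X(D) = 43
-19804 - (X(-76) - 24362) = -19804 - (43 - 24362) = -19804 - 1*(-24319) = -19804 + 24319 = 4515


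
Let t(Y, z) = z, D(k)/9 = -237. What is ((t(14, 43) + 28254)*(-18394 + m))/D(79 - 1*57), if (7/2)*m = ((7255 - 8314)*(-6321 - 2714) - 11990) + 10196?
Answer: -537750075848/14931 ≈ -3.6016e+7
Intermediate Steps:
D(k) = -2133 (D(k) = 9*(-237) = -2133)
m = 19132542/7 (m = 2*(((7255 - 8314)*(-6321 - 2714) - 11990) + 10196)/7 = 2*((-1059*(-9035) - 11990) + 10196)/7 = 2*((9568065 - 11990) + 10196)/7 = 2*(9556075 + 10196)/7 = (2/7)*9566271 = 19132542/7 ≈ 2.7332e+6)
((t(14, 43) + 28254)*(-18394 + m))/D(79 - 1*57) = ((43 + 28254)*(-18394 + 19132542/7))/(-2133) = (28297*(19003784/7))*(-1/2133) = (537750075848/7)*(-1/2133) = -537750075848/14931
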